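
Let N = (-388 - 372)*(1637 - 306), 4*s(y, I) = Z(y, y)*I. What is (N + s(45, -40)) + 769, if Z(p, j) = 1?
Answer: -1010801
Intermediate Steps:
s(y, I) = I/4 (s(y, I) = (1*I)/4 = I/4)
N = -1011560 (N = -760*1331 = -1011560)
(N + s(45, -40)) + 769 = (-1011560 + (1/4)*(-40)) + 769 = (-1011560 - 10) + 769 = -1011570 + 769 = -1010801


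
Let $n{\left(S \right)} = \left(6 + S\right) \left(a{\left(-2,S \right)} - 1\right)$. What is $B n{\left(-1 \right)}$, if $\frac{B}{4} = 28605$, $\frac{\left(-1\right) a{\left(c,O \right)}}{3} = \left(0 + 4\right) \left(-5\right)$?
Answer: $33753900$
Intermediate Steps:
$a{\left(c,O \right)} = 60$ ($a{\left(c,O \right)} = - 3 \left(0 + 4\right) \left(-5\right) = - 3 \cdot 4 \left(-5\right) = \left(-3\right) \left(-20\right) = 60$)
$B = 114420$ ($B = 4 \cdot 28605 = 114420$)
$n{\left(S \right)} = 354 + 59 S$ ($n{\left(S \right)} = \left(6 + S\right) \left(60 - 1\right) = \left(6 + S\right) 59 = 354 + 59 S$)
$B n{\left(-1 \right)} = 114420 \left(354 + 59 \left(-1\right)\right) = 114420 \left(354 - 59\right) = 114420 \cdot 295 = 33753900$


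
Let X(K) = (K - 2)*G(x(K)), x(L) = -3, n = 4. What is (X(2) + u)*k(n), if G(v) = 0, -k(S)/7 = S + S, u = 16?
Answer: -896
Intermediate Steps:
k(S) = -14*S (k(S) = -7*(S + S) = -14*S)
X(K) = 0 (X(K) = (K - 2)*0 = (-2 + K)*0 = 0)
(X(2) + u)*k(n) = (0 + 16)*(-14*4) = 16*(-56) = -896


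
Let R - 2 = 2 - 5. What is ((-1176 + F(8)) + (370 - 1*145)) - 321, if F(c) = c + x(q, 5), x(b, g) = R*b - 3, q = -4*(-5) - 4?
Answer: -1283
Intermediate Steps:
R = -1 (R = 2 + (2 - 5) = 2 - 3 = -1)
q = 16 (q = 20 - 4 = 16)
x(b, g) = -3 - b (x(b, g) = -b - 3 = -3 - b)
F(c) = -19 + c (F(c) = c + (-3 - 1*16) = c + (-3 - 16) = c - 19 = -19 + c)
((-1176 + F(8)) + (370 - 1*145)) - 321 = ((-1176 + (-19 + 8)) + (370 - 1*145)) - 321 = ((-1176 - 11) + (370 - 145)) - 321 = (-1187 + 225) - 321 = -962 - 321 = -1283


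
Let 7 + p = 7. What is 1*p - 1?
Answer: -1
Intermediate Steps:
p = 0 (p = -7 + 7 = 0)
1*p - 1 = 1*0 - 1 = 0 - 1 = -1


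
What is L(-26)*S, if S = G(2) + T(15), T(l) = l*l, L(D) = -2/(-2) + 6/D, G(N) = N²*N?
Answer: 2330/13 ≈ 179.23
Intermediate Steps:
G(N) = N³
L(D) = 1 + 6/D (L(D) = -2*(-½) + 6/D = 1 + 6/D)
T(l) = l²
S = 233 (S = 2³ + 15² = 8 + 225 = 233)
L(-26)*S = ((6 - 26)/(-26))*233 = -1/26*(-20)*233 = (10/13)*233 = 2330/13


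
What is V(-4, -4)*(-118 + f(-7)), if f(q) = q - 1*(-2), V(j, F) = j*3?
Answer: 1476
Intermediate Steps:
V(j, F) = 3*j
f(q) = 2 + q (f(q) = q + 2 = 2 + q)
V(-4, -4)*(-118 + f(-7)) = (3*(-4))*(-118 + (2 - 7)) = -12*(-118 - 5) = -12*(-123) = 1476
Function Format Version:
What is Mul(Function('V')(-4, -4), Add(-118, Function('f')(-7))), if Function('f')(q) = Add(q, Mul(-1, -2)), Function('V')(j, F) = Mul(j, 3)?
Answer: 1476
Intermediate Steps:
Function('V')(j, F) = Mul(3, j)
Function('f')(q) = Add(2, q) (Function('f')(q) = Add(q, 2) = Add(2, q))
Mul(Function('V')(-4, -4), Add(-118, Function('f')(-7))) = Mul(Mul(3, -4), Add(-118, Add(2, -7))) = Mul(-12, Add(-118, -5)) = Mul(-12, -123) = 1476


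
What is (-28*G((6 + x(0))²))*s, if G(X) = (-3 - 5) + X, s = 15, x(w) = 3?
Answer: -30660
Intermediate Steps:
G(X) = -8 + X
(-28*G((6 + x(0))²))*s = -28*(-8 + (6 + 3)²)*15 = -28*(-8 + 9²)*15 = -28*(-8 + 81)*15 = -28*73*15 = -2044*15 = -30660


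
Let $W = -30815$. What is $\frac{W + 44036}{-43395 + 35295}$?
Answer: $- \frac{1469}{900} \approx -1.6322$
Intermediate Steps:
$\frac{W + 44036}{-43395 + 35295} = \frac{-30815 + 44036}{-43395 + 35295} = \frac{13221}{-8100} = 13221 \left(- \frac{1}{8100}\right) = - \frac{1469}{900}$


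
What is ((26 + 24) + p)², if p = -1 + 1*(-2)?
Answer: 2209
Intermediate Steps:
p = -3 (p = -1 - 2 = -3)
((26 + 24) + p)² = ((26 + 24) - 3)² = (50 - 3)² = 47² = 2209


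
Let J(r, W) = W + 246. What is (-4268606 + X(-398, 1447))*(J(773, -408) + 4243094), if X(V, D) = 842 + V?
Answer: -18109521130984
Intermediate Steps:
J(r, W) = 246 + W
(-4268606 + X(-398, 1447))*(J(773, -408) + 4243094) = (-4268606 + (842 - 398))*((246 - 408) + 4243094) = (-4268606 + 444)*(-162 + 4243094) = -4268162*4242932 = -18109521130984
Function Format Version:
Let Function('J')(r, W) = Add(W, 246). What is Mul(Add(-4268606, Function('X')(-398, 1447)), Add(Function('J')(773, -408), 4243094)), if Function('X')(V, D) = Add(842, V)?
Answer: -18109521130984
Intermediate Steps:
Function('J')(r, W) = Add(246, W)
Mul(Add(-4268606, Function('X')(-398, 1447)), Add(Function('J')(773, -408), 4243094)) = Mul(Add(-4268606, Add(842, -398)), Add(Add(246, -408), 4243094)) = Mul(Add(-4268606, 444), Add(-162, 4243094)) = Mul(-4268162, 4242932) = -18109521130984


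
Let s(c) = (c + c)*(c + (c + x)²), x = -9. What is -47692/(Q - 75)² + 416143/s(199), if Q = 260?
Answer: -674763925209/494448643450 ≈ -1.3647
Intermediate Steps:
s(c) = 2*c*(c + (-9 + c)²) (s(c) = (c + c)*(c + (c - 9)²) = (2*c)*(c + (-9 + c)²) = 2*c*(c + (-9 + c)²))
-47692/(Q - 75)² + 416143/s(199) = -47692/(260 - 75)² + 416143/((2*199*(199 + (-9 + 199)²))) = -47692/(185²) + 416143/((2*199*(199 + 190²))) = -47692/34225 + 416143/((2*199*(199 + 36100))) = -47692*1/34225 + 416143/((2*199*36299)) = -47692/34225 + 416143/14447002 = -674763925209/494448643450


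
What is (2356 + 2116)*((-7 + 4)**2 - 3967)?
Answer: -17700176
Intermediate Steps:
(2356 + 2116)*((-7 + 4)**2 - 3967) = 4472*((-3)**2 - 3967) = 4472*(9 - 3967) = 4472*(-3958) = -17700176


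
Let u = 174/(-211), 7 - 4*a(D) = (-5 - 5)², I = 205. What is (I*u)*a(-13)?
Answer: 1658655/422 ≈ 3930.5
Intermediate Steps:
a(D) = -93/4 (a(D) = 7/4 - (-5 - 5)²/4 = 7/4 - ¼*(-10)² = 7/4 - ¼*100 = 7/4 - 25 = -93/4)
u = -174/211 (u = 174*(-1/211) = -174/211 ≈ -0.82464)
(I*u)*a(-13) = (205*(-174/211))*(-93/4) = -35670/211*(-93/4) = 1658655/422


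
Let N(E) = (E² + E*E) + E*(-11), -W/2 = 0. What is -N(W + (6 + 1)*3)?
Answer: -651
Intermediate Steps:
W = 0 (W = -2*0 = 0)
N(E) = -11*E + 2*E² (N(E) = (E² + E²) - 11*E = 2*E² - 11*E = -11*E + 2*E²)
-N(W + (6 + 1)*3) = -(0 + (6 + 1)*3)*(-11 + 2*(0 + (6 + 1)*3)) = -(0 + 7*3)*(-11 + 2*(0 + 7*3)) = -(0 + 21)*(-11 + 2*(0 + 21)) = -21*(-11 + 2*21) = -21*(-11 + 42) = -21*31 = -1*651 = -651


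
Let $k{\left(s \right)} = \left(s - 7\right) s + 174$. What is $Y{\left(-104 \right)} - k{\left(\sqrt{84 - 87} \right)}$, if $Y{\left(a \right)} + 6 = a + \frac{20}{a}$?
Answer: $- \frac{7311}{26} + 7 i \sqrt{3} \approx -281.19 + 12.124 i$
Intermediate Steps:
$k{\left(s \right)} = 174 + s \left(-7 + s\right)$ ($k{\left(s \right)} = \left(s - 7\right) s + 174 = \left(-7 + s\right) s + 174 = s \left(-7 + s\right) + 174 = 174 + s \left(-7 + s\right)$)
$Y{\left(a \right)} = -6 + a + \frac{20}{a}$ ($Y{\left(a \right)} = -6 + \left(a + \frac{20}{a}\right) = -6 + a + \frac{20}{a}$)
$Y{\left(-104 \right)} - k{\left(\sqrt{84 - 87} \right)} = \left(-6 - 104 + \frac{20}{-104}\right) - \left(174 + \left(\sqrt{84 - 87}\right)^{2} - 7 \sqrt{84 - 87}\right) = \left(-6 - 104 + 20 \left(- \frac{1}{104}\right)\right) - \left(174 + \left(\sqrt{-3}\right)^{2} - 7 \sqrt{-3}\right) = \left(-6 - 104 - \frac{5}{26}\right) - \left(174 + \left(i \sqrt{3}\right)^{2} - 7 i \sqrt{3}\right) = - \frac{2865}{26} - \left(174 - 3 - 7 i \sqrt{3}\right) = - \frac{2865}{26} - \left(171 - 7 i \sqrt{3}\right) = - \frac{7311}{26} + 7 i \sqrt{3}$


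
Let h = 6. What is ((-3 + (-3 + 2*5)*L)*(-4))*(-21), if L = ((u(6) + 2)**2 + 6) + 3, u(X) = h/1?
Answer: 42672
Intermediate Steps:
u(X) = 6 (u(X) = 6/1 = 6*1 = 6)
L = 73 (L = ((6 + 2)**2 + 6) + 3 = (8**2 + 6) + 3 = (64 + 6) + 3 = 70 + 3 = 73)
((-3 + (-3 + 2*5)*L)*(-4))*(-21) = ((-3 + (-3 + 2*5)*73)*(-4))*(-21) = ((-3 + (-3 + 10)*73)*(-4))*(-21) = ((-3 + 7*73)*(-4))*(-21) = ((-3 + 511)*(-4))*(-21) = (508*(-4))*(-21) = -2032*(-21) = 42672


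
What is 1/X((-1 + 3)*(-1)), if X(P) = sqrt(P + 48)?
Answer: sqrt(46)/46 ≈ 0.14744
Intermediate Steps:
X(P) = sqrt(48 + P)
1/X((-1 + 3)*(-1)) = 1/(sqrt(48 + (-1 + 3)*(-1))) = 1/(sqrt(48 + 2*(-1))) = 1/(sqrt(48 - 2)) = 1/(sqrt(46)) = sqrt(46)/46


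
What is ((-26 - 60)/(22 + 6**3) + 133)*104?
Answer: 1641536/119 ≈ 13794.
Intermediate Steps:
((-26 - 60)/(22 + 6**3) + 133)*104 = (-86/(22 + 216) + 133)*104 = (-86/238 + 133)*104 = (-86*1/238 + 133)*104 = (-43/119 + 133)*104 = (15784/119)*104 = 1641536/119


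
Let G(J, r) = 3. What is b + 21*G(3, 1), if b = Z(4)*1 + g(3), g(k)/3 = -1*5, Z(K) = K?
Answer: 52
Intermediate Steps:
g(k) = -15 (g(k) = 3*(-1*5) = 3*(-5) = -15)
b = -11 (b = 4*1 - 15 = 4 - 15 = -11)
b + 21*G(3, 1) = -11 + 21*3 = -11 + 63 = 52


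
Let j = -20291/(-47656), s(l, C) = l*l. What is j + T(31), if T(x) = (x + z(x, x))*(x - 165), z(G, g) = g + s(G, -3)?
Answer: -6532759501/47656 ≈ -1.3708e+5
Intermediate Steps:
s(l, C) = l²
z(G, g) = g + G²
T(x) = (-165 + x)*(x² + 2*x) (T(x) = (x + (x + x²))*(x - 165) = (x² + 2*x)*(-165 + x) = (-165 + x)*(x² + 2*x))
j = 20291/47656 (j = -20291*(-1/47656) = 20291/47656 ≈ 0.42578)
j + T(31) = 20291/47656 + 31*(-330 + 31² - 163*31) = 20291/47656 + 31*(-330 + 961 - 5053) = 20291/47656 + 31*(-4422) = 20291/47656 - 137082 = -6532759501/47656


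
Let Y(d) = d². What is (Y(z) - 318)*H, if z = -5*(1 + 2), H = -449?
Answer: 41757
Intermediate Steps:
z = -15 (z = -5*3 = -15)
(Y(z) - 318)*H = ((-15)² - 318)*(-449) = (225 - 318)*(-449) = -93*(-449) = 41757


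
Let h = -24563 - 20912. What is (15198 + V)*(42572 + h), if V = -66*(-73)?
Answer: -58106448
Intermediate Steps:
h = -45475
V = 4818
(15198 + V)*(42572 + h) = (15198 + 4818)*(42572 - 45475) = 20016*(-2903) = -58106448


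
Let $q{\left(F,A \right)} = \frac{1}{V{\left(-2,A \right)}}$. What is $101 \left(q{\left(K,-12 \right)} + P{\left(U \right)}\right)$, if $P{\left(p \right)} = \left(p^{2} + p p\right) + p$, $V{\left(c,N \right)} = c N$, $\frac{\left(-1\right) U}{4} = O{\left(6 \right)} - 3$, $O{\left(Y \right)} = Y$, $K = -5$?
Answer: $\frac{669125}{24} \approx 27880.0$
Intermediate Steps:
$U = -12$ ($U = - 4 \left(6 - 3\right) = \left(-4\right) 3 = -12$)
$V{\left(c,N \right)} = N c$
$q{\left(F,A \right)} = - \frac{1}{2 A}$ ($q{\left(F,A \right)} = \frac{1}{A \left(-2\right)} = \frac{1}{\left(-2\right) A} = - \frac{1}{2 A}$)
$P{\left(p \right)} = p + 2 p^{2}$ ($P{\left(p \right)} = \left(p^{2} + p^{2}\right) + p = 2 p^{2} + p = p + 2 p^{2}$)
$101 \left(q{\left(K,-12 \right)} + P{\left(U \right)}\right) = 101 \left(- \frac{1}{2 \left(-12\right)} - 12 \left(1 + 2 \left(-12\right)\right)\right) = 101 \left(\left(- \frac{1}{2}\right) \left(- \frac{1}{12}\right) - 12 \left(1 - 24\right)\right) = 101 \left(\frac{1}{24} - -276\right) = 101 \left(\frac{1}{24} + 276\right) = 101 \cdot \frac{6625}{24} = \frac{669125}{24}$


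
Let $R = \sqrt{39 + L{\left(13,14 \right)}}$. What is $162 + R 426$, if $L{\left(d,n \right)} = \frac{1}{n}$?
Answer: $162 + \frac{213 \sqrt{7658}}{7} \approx 2824.8$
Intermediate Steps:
$R = \frac{\sqrt{7658}}{14}$ ($R = \sqrt{39 + \frac{1}{14}} = \sqrt{\frac{547}{14}} = \frac{\sqrt{7658}}{14} \approx 6.2507$)
$162 + R 426 = 162 + \frac{\sqrt{7658}}{14} \cdot 426 = 162 + \frac{213 \sqrt{7658}}{7}$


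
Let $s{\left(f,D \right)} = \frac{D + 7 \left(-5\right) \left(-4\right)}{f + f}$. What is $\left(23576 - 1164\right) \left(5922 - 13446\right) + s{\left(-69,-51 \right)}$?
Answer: $- \frac{23270648633}{138} \approx -1.6863 \cdot 10^{8}$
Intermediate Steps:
$s{\left(f,D \right)} = \frac{140 + D}{2 f}$ ($s{\left(f,D \right)} = \frac{D - -140}{2 f} = \left(D + 140\right) \frac{1}{2 f} = \left(140 + D\right) \frac{1}{2 f} = \frac{140 + D}{2 f}$)
$\left(23576 - 1164\right) \left(5922 - 13446\right) + s{\left(-69,-51 \right)} = \left(23576 - 1164\right) \left(5922 - 13446\right) + \frac{140 - 51}{2 \left(-69\right)} = 22412 \left(-7524\right) + \frac{1}{2} \left(- \frac{1}{69}\right) 89 = -168627888 - \frac{89}{138} = - \frac{23270648633}{138}$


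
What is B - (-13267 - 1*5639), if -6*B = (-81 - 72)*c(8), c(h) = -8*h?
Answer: 17274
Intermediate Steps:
B = -1632 (B = -(-81 - 72)*(-8*8)/6 = -(-51)*(-64)/2 = -⅙*9792 = -1632)
B - (-13267 - 1*5639) = -1632 - (-13267 - 1*5639) = -1632 - (-13267 - 5639) = -1632 - 1*(-18906) = -1632 + 18906 = 17274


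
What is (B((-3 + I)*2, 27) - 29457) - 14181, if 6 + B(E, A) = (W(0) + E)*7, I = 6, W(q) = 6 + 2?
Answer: -43546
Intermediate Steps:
W(q) = 8
B(E, A) = 50 + 7*E (B(E, A) = -6 + (8 + E)*7 = -6 + (56 + 7*E) = 50 + 7*E)
(B((-3 + I)*2, 27) - 29457) - 14181 = ((50 + 7*((-3 + 6)*2)) - 29457) - 14181 = ((50 + 7*(3*2)) - 29457) - 14181 = ((50 + 7*6) - 29457) - 14181 = ((50 + 42) - 29457) - 14181 = (92 - 29457) - 14181 = -29365 - 14181 = -43546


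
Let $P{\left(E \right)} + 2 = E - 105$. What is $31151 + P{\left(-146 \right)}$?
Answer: $30898$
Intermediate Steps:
$P{\left(E \right)} = -107 + E$ ($P{\left(E \right)} = -2 + \left(E - 105\right) = -2 + \left(-105 + E\right) = -107 + E$)
$31151 + P{\left(-146 \right)} = 31151 - 253 = 30898$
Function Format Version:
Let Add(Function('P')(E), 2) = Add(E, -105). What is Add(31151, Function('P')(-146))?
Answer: 30898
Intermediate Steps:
Function('P')(E) = Add(-107, E) (Function('P')(E) = Add(-2, Add(E, -105)) = Add(-2, Add(-105, E)) = Add(-107, E))
Add(31151, Function('P')(-146)) = Add(31151, Add(-107, -146)) = Add(31151, -253) = 30898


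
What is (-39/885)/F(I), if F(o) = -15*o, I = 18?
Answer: 13/79650 ≈ 0.00016321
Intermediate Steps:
(-39/885)/F(I) = (-39/885)/((-15*18)) = -39*1/885/(-270) = -13/295*(-1/270) = 13/79650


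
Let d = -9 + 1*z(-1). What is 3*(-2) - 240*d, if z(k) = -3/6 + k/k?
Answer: 2034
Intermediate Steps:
z(k) = 1/2 (z(k) = -3*1/6 + 1 = -1/2 + 1 = 1/2)
d = -17/2 (d = -9 + 1*(1/2) = -9 + 1/2 = -17/2 ≈ -8.5000)
3*(-2) - 240*d = 3*(-2) - 240*(-17/2) = -6 + 2040 = 2034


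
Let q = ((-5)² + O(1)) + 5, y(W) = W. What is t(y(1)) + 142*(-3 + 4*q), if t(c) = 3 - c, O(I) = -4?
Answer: 14344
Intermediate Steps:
q = 26 (q = ((-5)² - 4) + 5 = (25 - 4) + 5 = 21 + 5 = 26)
t(y(1)) + 142*(-3 + 4*q) = (3 - 1*1) + 142*(-3 + 4*26) = (3 - 1) + 142*(-3 + 104) = 2 + 142*101 = 2 + 14342 = 14344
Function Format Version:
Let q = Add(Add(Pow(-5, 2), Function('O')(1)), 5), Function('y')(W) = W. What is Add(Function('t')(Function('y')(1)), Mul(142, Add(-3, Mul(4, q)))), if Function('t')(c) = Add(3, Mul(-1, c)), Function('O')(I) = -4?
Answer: 14344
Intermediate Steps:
q = 26 (q = Add(Add(Pow(-5, 2), -4), 5) = Add(Add(25, -4), 5) = Add(21, 5) = 26)
Add(Function('t')(Function('y')(1)), Mul(142, Add(-3, Mul(4, q)))) = Add(Add(3, Mul(-1, 1)), Mul(142, Add(-3, Mul(4, 26)))) = Add(Add(3, -1), Mul(142, Add(-3, 104))) = Add(2, Mul(142, 101)) = Add(2, 14342) = 14344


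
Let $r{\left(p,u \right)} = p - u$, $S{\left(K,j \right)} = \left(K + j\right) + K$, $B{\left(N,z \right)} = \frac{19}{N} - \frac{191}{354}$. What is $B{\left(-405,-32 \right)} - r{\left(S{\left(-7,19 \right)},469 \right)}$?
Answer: $\frac{22146533}{47790} \approx 463.41$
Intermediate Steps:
$B{\left(N,z \right)} = - \frac{191}{354} + \frac{19}{N}$ ($B{\left(N,z \right)} = \frac{19}{N} - \frac{191}{354} = - \frac{191}{354} + \frac{19}{N}$)
$S{\left(K,j \right)} = j + 2 K$
$B{\left(-405,-32 \right)} - r{\left(S{\left(-7,19 \right)},469 \right)} = \left(- \frac{191}{354} + \frac{19}{-405}\right) - \left(\left(19 + 2 \left(-7\right)\right) - 469\right) = \left(- \frac{191}{354} + 19 \left(- \frac{1}{405}\right)\right) - \left(\left(19 - 14\right) - 469\right) = \left(- \frac{191}{354} - \frac{19}{405}\right) - \left(5 - 469\right) = - \frac{28027}{47790} - -464 = - \frac{28027}{47790} + 464 = \frac{22146533}{47790}$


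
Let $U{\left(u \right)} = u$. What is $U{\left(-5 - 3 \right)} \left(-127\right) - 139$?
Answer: $877$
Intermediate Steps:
$U{\left(-5 - 3 \right)} \left(-127\right) - 139 = \left(-5 - 3\right) \left(-127\right) - 139 = \left(-8\right) \left(-127\right) - 139 = 1016 - 139 = 877$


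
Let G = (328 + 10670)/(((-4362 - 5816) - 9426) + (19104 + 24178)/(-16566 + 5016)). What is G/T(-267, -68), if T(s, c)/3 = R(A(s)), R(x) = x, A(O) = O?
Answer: 7057050/10077891949 ≈ 0.00070025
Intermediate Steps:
T(s, c) = 3*s
G = -63513450/113234741 (G = 10998/((-10178 - 9426) + 43282/(-11550)) = 10998/(-19604 + 43282*(-1/11550)) = 10998/(-19604 - 21641/5775) = 10998/(-113234741/5775) = 10998*(-5775/113234741) = -63513450/113234741 ≈ -0.56090)
G/T(-267, -68) = -63513450/(113234741*(3*(-267))) = -63513450/113234741/(-801) = -63513450/113234741*(-1/801) = 7057050/10077891949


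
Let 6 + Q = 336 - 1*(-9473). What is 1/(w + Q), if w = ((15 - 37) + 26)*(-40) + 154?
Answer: 1/9797 ≈ 0.00010207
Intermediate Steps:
Q = 9803 (Q = -6 + (336 - 1*(-9473)) = -6 + (336 + 9473) = -6 + 9809 = 9803)
w = -6 (w = (-22 + 26)*(-40) + 154 = 4*(-40) + 154 = -160 + 154 = -6)
1/(w + Q) = 1/(-6 + 9803) = 1/9797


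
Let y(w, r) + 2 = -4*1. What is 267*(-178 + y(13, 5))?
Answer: -49128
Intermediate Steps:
y(w, r) = -6 (y(w, r) = -2 - 4*1 = -2 - 4 = -6)
267*(-178 + y(13, 5)) = 267*(-178 - 6) = 267*(-184) = -49128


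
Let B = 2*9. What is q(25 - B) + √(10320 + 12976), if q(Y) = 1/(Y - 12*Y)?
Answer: -1/77 + 16*√91 ≈ 152.62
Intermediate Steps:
B = 18
q(Y) = -1/(11*Y) (q(Y) = 1/(-11*Y) = -1/(11*Y))
q(25 - B) + √(10320 + 12976) = -1/(11*(25 - 1*18)) + √(10320 + 12976) = -1/(11*(25 - 18)) + √23296 = -1/11/7 + 16*√91 = -1/11*⅐ + 16*√91 = -1/77 + 16*√91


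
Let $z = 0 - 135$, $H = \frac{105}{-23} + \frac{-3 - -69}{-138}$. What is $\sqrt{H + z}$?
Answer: $\frac{i \sqrt{74083}}{23} \approx 11.834 i$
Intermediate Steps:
$H = - \frac{116}{23}$ ($H = 105 \left(- \frac{1}{23}\right) + \left(-3 + 69\right) \left(- \frac{1}{138}\right) = - \frac{105}{23} + 66 \left(- \frac{1}{138}\right) = - \frac{105}{23} - \frac{11}{23} = - \frac{116}{23} \approx -5.0435$)
$z = -135$
$\sqrt{H + z} = \sqrt{- \frac{116}{23} - 135} = \sqrt{- \frac{3221}{23}} = \frac{i \sqrt{74083}}{23}$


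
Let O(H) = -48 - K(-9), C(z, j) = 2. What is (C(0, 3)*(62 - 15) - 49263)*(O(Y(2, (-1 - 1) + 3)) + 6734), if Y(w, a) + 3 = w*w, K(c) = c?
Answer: -329186455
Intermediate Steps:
Y(w, a) = -3 + w² (Y(w, a) = -3 + w*w = -3 + w²)
O(H) = -39 (O(H) = -48 - 1*(-9) = -48 + 9 = -39)
(C(0, 3)*(62 - 15) - 49263)*(O(Y(2, (-1 - 1) + 3)) + 6734) = (2*(62 - 15) - 49263)*(-39 + 6734) = (2*47 - 49263)*6695 = (94 - 49263)*6695 = -49169*6695 = -329186455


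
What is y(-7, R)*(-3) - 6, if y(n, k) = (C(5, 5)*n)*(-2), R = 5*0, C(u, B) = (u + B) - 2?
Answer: -342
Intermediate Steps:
C(u, B) = -2 + B + u (C(u, B) = (B + u) - 2 = -2 + B + u)
R = 0
y(n, k) = -16*n (y(n, k) = ((-2 + 5 + 5)*n)*(-2) = (8*n)*(-2) = -16*n)
y(-7, R)*(-3) - 6 = -16*(-7)*(-3) - 6 = 112*(-3) - 6 = -336 - 6 = -342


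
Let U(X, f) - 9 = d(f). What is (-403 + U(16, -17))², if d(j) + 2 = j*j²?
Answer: 28185481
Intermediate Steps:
d(j) = -2 + j³ (d(j) = -2 + j*j² = -2 + j³)
U(X, f) = 7 + f³ (U(X, f) = 9 + (-2 + f³) = 7 + f³)
(-403 + U(16, -17))² = (-403 + (7 + (-17)³))² = (-403 + (7 - 4913))² = (-403 - 4906)² = (-5309)² = 28185481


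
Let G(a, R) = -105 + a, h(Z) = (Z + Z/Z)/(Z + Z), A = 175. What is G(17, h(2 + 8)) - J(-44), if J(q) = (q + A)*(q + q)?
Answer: 11440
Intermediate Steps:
h(Z) = (1 + Z)/(2*Z) (h(Z) = (Z + 1)/((2*Z)) = (1 + Z)*(1/(2*Z)) = (1 + Z)/(2*Z))
J(q) = 2*q*(175 + q) (J(q) = (q + 175)*(q + q) = (175 + q)*(2*q) = 2*q*(175 + q))
G(17, h(2 + 8)) - J(-44) = (-105 + 17) - 2*(-44)*(175 - 44) = -88 - 2*(-44)*131 = -88 - 1*(-11528) = -88 + 11528 = 11440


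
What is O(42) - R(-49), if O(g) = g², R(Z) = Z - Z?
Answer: 1764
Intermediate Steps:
R(Z) = 0
O(42) - R(-49) = 42² - 1*0 = 1764 + 0 = 1764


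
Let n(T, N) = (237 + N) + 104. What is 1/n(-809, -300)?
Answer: 1/41 ≈ 0.024390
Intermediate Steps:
n(T, N) = 341 + N
1/n(-809, -300) = 1/(341 - 300) = 1/41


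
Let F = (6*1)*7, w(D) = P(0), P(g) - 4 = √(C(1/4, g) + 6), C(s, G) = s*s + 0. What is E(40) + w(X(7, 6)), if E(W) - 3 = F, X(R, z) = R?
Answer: 49 + √97/4 ≈ 51.462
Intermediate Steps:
C(s, G) = s² (C(s, G) = s² + 0 = s²)
P(g) = 4 + √97/4 (P(g) = 4 + √((1/4)² + 6) = 4 + √((¼)² + 6) = 4 + √(1/16 + 6) = 4 + √(97/16) = 4 + √97/4)
w(D) = 4 + √97/4
F = 42 (F = 6*7 = 42)
E(W) = 45 (E(W) = 3 + 42 = 45)
E(40) + w(X(7, 6)) = 45 + (4 + √97/4) = 49 + √97/4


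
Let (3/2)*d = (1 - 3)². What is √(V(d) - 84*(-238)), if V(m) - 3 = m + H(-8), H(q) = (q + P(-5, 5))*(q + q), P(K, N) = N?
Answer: 11*√1491/3 ≈ 141.58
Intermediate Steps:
d = 8/3 (d = 2*(1 - 3)²/3 = (⅔)*(-2)² = (⅔)*4 = 8/3 ≈ 2.6667)
H(q) = 2*q*(5 + q) (H(q) = (q + 5)*(q + q) = (5 + q)*(2*q) = 2*q*(5 + q))
V(m) = 51 + m (V(m) = 3 + (m + 2*(-8)*(5 - 8)) = 3 + (m + 2*(-8)*(-3)) = 3 + (m + 48) = 3 + (48 + m) = 51 + m)
√(V(d) - 84*(-238)) = √((51 + 8/3) - 84*(-238)) = √(161/3 + 19992) = √(60137/3) = 11*√1491/3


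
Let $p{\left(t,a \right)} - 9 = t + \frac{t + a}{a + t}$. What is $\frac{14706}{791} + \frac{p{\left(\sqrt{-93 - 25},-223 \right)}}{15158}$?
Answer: $\frac{111460729}{5994989} + \frac{i \sqrt{118}}{15158} \approx 18.592 + 0.00071664 i$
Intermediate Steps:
$p{\left(t,a \right)} = 10 + t$ ($p{\left(t,a \right)} = 9 + \left(t + \frac{t + a}{a + t}\right) = 9 + \left(t + \frac{a + t}{a + t}\right) = 9 + \left(t + 1\right) = 9 + \left(1 + t\right) = 10 + t$)
$\frac{14706}{791} + \frac{p{\left(\sqrt{-93 - 25},-223 \right)}}{15158} = \frac{14706}{791} + \frac{10 + \sqrt{-93 - 25}}{15158} = 14706 \cdot \frac{1}{791} + \left(10 + \sqrt{-118}\right) \frac{1}{15158} = \frac{14706}{791} + \left(10 + i \sqrt{118}\right) \frac{1}{15158} = \frac{14706}{791} + \left(\frac{5}{7579} + \frac{i \sqrt{118}}{15158}\right) = \frac{111460729}{5994989} + \frac{i \sqrt{118}}{15158}$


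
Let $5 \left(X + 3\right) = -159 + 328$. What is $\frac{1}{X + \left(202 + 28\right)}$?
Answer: $\frac{5}{1304} \approx 0.0038344$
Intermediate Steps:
$X = \frac{154}{5}$ ($X = -3 + \frac{-159 + 328}{5} = -3 + \frac{1}{5} \cdot 169 = -3 + \frac{169}{5} = \frac{154}{5} \approx 30.8$)
$\frac{1}{X + \left(202 + 28\right)} = \frac{1}{\frac{154}{5} + \left(202 + 28\right)} = \frac{1}{\frac{154}{5} + 230} = \frac{1}{\frac{1304}{5}} = \frac{5}{1304}$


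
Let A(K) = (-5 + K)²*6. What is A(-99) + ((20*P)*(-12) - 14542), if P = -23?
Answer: 55874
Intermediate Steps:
A(K) = 6*(-5 + K)²
A(-99) + ((20*P)*(-12) - 14542) = 6*(-5 - 99)² + ((20*(-23))*(-12) - 14542) = 6*(-104)² + (-460*(-12) - 14542) = 6*10816 + (5520 - 14542) = 64896 - 9022 = 55874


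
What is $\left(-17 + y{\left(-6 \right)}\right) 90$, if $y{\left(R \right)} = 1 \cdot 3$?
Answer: $-1260$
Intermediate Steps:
$y{\left(R \right)} = 3$
$\left(-17 + y{\left(-6 \right)}\right) 90 = \left(-17 + 3\right) 90 = \left(-14\right) 90 = -1260$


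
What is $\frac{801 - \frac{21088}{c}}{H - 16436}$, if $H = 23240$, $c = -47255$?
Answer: $\frac{37872343}{321523020} \approx 0.11779$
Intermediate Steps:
$\frac{801 - \frac{21088}{c}}{H - 16436} = \frac{801 - \frac{21088}{-47255}}{23240 - 16436} = \frac{801 - - \frac{21088}{47255}}{6804} = \left(801 + \frac{21088}{47255}\right) \frac{1}{6804} = \frac{37872343}{47255} \cdot \frac{1}{6804} = \frac{37872343}{321523020}$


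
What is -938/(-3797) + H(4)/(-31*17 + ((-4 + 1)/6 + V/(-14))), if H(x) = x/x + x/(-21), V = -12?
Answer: 20618524/83985843 ≈ 0.24550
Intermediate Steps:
H(x) = 1 - x/21 (H(x) = 1 + x*(-1/21) = 1 - x/21)
-938/(-3797) + H(4)/(-31*17 + ((-4 + 1)/6 + V/(-14))) = -938/(-3797) + (1 - 1/21*4)/(-31*17 + ((-4 + 1)/6 - 12/(-14))) = -938*(-1/3797) + (1 - 4/21)/(-527 + (-3*⅙ - 12*(-1/14))) = 938/3797 + 17/(21*(-527 + (-½ + 6/7))) = 938/3797 + 17/(21*(-527 + 5/14)) = 938/3797 + 17/(21*(-7373/14)) = 938/3797 + (17/21)*(-14/7373) = 938/3797 - 34/22119 = 20618524/83985843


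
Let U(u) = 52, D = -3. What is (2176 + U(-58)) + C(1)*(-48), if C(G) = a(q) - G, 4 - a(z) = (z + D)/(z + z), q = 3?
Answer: 2084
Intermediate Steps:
a(z) = 4 - (-3 + z)/(2*z) (a(z) = 4 - (z - 3)/(z + z) = 4 - (-3 + z)/(2*z))
C(G) = 4 - G (C(G) = (½)*(3 + 7*3)/3 - G = (½)*(⅓)*(3 + 21) - G = (½)*(⅓)*24 - G = 4 - G)
(2176 + U(-58)) + C(1)*(-48) = (2176 + 52) + (4 - 1*1)*(-48) = 2228 + (4 - 1)*(-48) = 2228 + 3*(-48) = 2228 - 144 = 2084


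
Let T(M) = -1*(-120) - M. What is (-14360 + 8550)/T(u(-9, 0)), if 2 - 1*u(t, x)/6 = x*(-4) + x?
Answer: -2905/54 ≈ -53.796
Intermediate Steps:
u(t, x) = 12 + 18*x (u(t, x) = 12 - 6*(x*(-4) + x) = 12 - 6*(-4*x + x) = 12 - (-18)*x = 12 + 18*x)
T(M) = 120 - M
(-14360 + 8550)/T(u(-9, 0)) = (-14360 + 8550)/(120 - (12 + 18*0)) = -5810/(120 - (12 + 0)) = -5810/(120 - 1*12) = -5810/(120 - 12) = -5810/108 = -5810*1/108 = -2905/54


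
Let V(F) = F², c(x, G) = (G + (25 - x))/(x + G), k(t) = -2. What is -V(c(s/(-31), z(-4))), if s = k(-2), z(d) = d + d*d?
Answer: -1311025/139876 ≈ -9.3728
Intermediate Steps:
z(d) = d + d²
s = -2
c(x, G) = (25 + G - x)/(G + x)
-V(c(s/(-31), z(-4))) = -((25 - 4*(1 - 4) - (-2)/(-31))/(-4*(1 - 4) - 2/(-31)))² = -((25 - 4*(-3) - (-2)*(-1)/31)/(-4*(-3) - 2*(-1/31)))² = -((25 + 12 - 1*2/31)/(12 + 2/31))² = -((25 + 12 - 2/31)/(374/31))² = -((31/374)*(1145/31))² = -(1145/374)² = -1*1311025/139876 = -1311025/139876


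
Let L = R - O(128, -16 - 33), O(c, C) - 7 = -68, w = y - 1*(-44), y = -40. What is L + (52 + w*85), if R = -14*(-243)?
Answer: 3855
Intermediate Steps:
w = 4 (w = -40 - 1*(-44) = -40 + 44 = 4)
O(c, C) = -61 (O(c, C) = 7 - 68 = -61)
R = 3402
L = 3463 (L = 3402 - 1*(-61) = 3402 + 61 = 3463)
L + (52 + w*85) = 3463 + (52 + 4*85) = 3463 + (52 + 340) = 3463 + 392 = 3855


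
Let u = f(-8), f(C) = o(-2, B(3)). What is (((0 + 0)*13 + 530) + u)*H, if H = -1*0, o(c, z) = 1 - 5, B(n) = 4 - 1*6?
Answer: 0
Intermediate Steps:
B(n) = -2 (B(n) = 4 - 6 = -2)
o(c, z) = -4
f(C) = -4
u = -4
H = 0
(((0 + 0)*13 + 530) + u)*H = (((0 + 0)*13 + 530) - 4)*0 = ((0*13 + 530) - 4)*0 = ((0 + 530) - 4)*0 = (530 - 4)*0 = 526*0 = 0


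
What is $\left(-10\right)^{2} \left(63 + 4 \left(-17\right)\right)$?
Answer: $-500$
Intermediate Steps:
$\left(-10\right)^{2} \left(63 + 4 \left(-17\right)\right) = 100 \left(63 - 68\right) = 100 \left(-5\right) = -500$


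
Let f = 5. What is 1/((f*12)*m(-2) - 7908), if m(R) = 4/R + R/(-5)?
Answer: -1/8004 ≈ -0.00012494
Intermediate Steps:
m(R) = 4/R - R/5 (m(R) = 4/R + R*(-1/5) = 4/R - R/5)
1/((f*12)*m(-2) - 7908) = 1/((5*12)*(4/(-2) - 1/5*(-2)) - 7908) = 1/(60*(4*(-1/2) + 2/5) - 7908) = 1/(60*(-2 + 2/5) - 7908) = 1/(60*(-8/5) - 7908) = 1/(-96 - 7908) = 1/(-8004) = -1/8004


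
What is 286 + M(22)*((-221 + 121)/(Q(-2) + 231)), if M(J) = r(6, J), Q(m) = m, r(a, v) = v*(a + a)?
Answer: 39094/229 ≈ 170.72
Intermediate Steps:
r(a, v) = 2*a*v (r(a, v) = v*(2*a) = 2*a*v)
M(J) = 12*J (M(J) = 2*6*J = 12*J)
286 + M(22)*((-221 + 121)/(Q(-2) + 231)) = 286 + (12*22)*((-221 + 121)/(-2 + 231)) = 286 + 264*(-100/229) = 286 - 26400/229 = 39094/229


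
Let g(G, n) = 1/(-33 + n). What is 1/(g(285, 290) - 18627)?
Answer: -257/4787138 ≈ -5.3686e-5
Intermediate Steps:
1/(g(285, 290) - 18627) = 1/(1/(-33 + 290) - 18627) = 1/(1/257 - 18627) = 1/(-4787138/257) = -257/4787138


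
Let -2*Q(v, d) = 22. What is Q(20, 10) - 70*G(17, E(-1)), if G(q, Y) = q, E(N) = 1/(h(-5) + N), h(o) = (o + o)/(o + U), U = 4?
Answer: -1201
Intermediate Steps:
Q(v, d) = -11 (Q(v, d) = -½*22 = -11)
h(o) = 2*o/(4 + o) (h(o) = (o + o)/(o + 4) = (2*o)/(4 + o) = 2*o/(4 + o))
E(N) = 1/(10 + N) (E(N) = 1/(2*(-5)/(4 - 5) + N) = 1/(2*(-5)/(-1) + N) = 1/(2*(-5)*(-1) + N) = 1/(10 + N))
Q(20, 10) - 70*G(17, E(-1)) = -11 - 70*17 = -11 - 1190 = -1201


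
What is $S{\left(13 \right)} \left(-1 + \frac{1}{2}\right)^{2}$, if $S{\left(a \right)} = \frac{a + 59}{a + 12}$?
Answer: $\frac{18}{25} \approx 0.72$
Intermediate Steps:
$S{\left(a \right)} = \frac{59 + a}{12 + a}$
$S{\left(13 \right)} \left(-1 + \frac{1}{2}\right)^{2} = \frac{59 + 13}{12 + 13} \left(-1 + \frac{1}{2}\right)^{2} = \frac{1}{25} \cdot 72 \left(-1 + \frac{1}{2}\right)^{2} = \frac{1}{25} \cdot 72 \left(- \frac{1}{2}\right)^{2} = \frac{72}{25} \cdot \frac{1}{4} = \frac{18}{25}$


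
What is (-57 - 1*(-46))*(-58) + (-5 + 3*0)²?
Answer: 663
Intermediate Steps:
(-57 - 1*(-46))*(-58) + (-5 + 3*0)² = (-57 + 46)*(-58) + (-5 + 0)² = -11*(-58) + (-5)² = 638 + 25 = 663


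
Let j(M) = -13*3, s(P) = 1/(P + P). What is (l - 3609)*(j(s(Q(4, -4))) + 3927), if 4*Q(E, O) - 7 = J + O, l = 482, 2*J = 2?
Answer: -12157776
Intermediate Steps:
J = 1 (J = (½)*2 = 1)
Q(E, O) = 2 + O/4 (Q(E, O) = 7/4 + (1 + O)/4 = 7/4 + (¼ + O/4) = 2 + O/4)
s(P) = 1/(2*P)
j(M) = -39
(l - 3609)*(j(s(Q(4, -4))) + 3927) = (482 - 3609)*(-39 + 3927) = -3127*3888 = -12157776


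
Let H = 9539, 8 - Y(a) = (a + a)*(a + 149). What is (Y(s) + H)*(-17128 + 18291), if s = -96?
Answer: 22937849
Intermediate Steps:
Y(a) = 8 - 2*a*(149 + a) (Y(a) = 8 - (a + a)*(a + 149) = 8 - 2*a*(149 + a))
(Y(s) + H)*(-17128 + 18291) = ((8 - 298*(-96) - 2*(-96)²) + 9539)*(-17128 + 18291) = ((8 + 28608 - 2*9216) + 9539)*1163 = ((8 + 28608 - 18432) + 9539)*1163 = (10184 + 9539)*1163 = 19723*1163 = 22937849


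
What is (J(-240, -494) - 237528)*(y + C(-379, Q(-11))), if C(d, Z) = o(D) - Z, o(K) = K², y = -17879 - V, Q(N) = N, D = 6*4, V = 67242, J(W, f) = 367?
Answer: 20048167974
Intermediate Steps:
D = 24
y = -85121 (y = -17879 - 1*67242 = -17879 - 67242 = -85121)
C(d, Z) = 576 - Z (C(d, Z) = 24² - Z = 576 - Z)
(J(-240, -494) - 237528)*(y + C(-379, Q(-11))) = (367 - 237528)*(-85121 + (576 - 1*(-11))) = -237161*(-85121 + (576 + 11)) = -237161*(-85121 + 587) = -237161*(-84534) = 20048167974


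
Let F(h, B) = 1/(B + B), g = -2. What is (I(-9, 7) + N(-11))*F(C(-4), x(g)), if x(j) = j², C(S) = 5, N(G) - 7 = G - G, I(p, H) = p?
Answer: -¼ ≈ -0.25000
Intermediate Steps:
N(G) = 7 (N(G) = 7 + (G - G) = 7 + 0 = 7)
F(h, B) = 1/(2*B)
(I(-9, 7) + N(-11))*F(C(-4), x(g)) = (-9 + 7)*(1/(2*((-2)²))) = -1/4 = -2*⅛ = -¼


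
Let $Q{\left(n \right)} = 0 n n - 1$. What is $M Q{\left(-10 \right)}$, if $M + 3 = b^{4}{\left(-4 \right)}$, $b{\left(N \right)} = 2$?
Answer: $-13$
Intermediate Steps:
$Q{\left(n \right)} = -1$ ($Q{\left(n \right)} = 0 n - 1 = 0 - 1 = -1$)
$M = 13$ ($M = -3 + 2^{4} = -3 + 16 = 13$)
$M Q{\left(-10 \right)} = 13 \left(-1\right) = -13$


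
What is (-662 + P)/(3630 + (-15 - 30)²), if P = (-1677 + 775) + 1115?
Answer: -449/5655 ≈ -0.079399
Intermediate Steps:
P = 213 (P = -902 + 1115 = 213)
(-662 + P)/(3630 + (-15 - 30)²) = (-662 + 213)/(3630 + (-15 - 30)²) = -449/(3630 + (-45)²) = -449/(3630 + 2025) = -449/5655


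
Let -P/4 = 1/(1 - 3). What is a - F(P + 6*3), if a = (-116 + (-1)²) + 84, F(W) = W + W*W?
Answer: -451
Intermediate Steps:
P = 2 (P = -4/(1 - 3) = -4/(-2) = -4*(-½) = 2)
F(W) = W + W²
a = -31 (a = (-116 + 1) + 84 = -115 + 84 = -31)
a - F(P + 6*3) = -31 - (2 + 6*3)*(1 + (2 + 6*3)) = -31 - (2 + 18)*(1 + (2 + 18)) = -31 - 20*(1 + 20) = -31 - 20*21 = -31 - 1*420 = -31 - 420 = -451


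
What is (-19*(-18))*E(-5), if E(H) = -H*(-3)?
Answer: -5130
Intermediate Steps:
E(H) = 3*H (E(H) = -(-3)*H = 3*H)
(-19*(-18))*E(-5) = (-19*(-18))*(3*(-5)) = 342*(-15) = -5130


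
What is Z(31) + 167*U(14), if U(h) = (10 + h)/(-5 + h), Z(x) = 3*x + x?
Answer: 1708/3 ≈ 569.33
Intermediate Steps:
Z(x) = 4*x
U(h) = (10 + h)/(-5 + h)
Z(31) + 167*U(14) = 4*31 + 167*((10 + 14)/(-5 + 14)) = 124 + 167*(24/9) = 124 + 167*((⅑)*24) = 124 + 167*(8/3) = 124 + 1336/3 = 1708/3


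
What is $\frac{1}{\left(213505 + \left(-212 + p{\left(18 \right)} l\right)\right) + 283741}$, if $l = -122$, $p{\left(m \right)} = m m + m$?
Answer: $\frac{1}{455310} \approx 2.1963 \cdot 10^{-6}$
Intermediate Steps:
$p{\left(m \right)} = m + m^{2}$ ($p{\left(m \right)} = m^{2} + m = m + m^{2}$)
$\frac{1}{\left(213505 + \left(-212 + p{\left(18 \right)} l\right)\right) + 283741} = \frac{1}{\left(213505 + \left(-212 + 18 \left(1 + 18\right) \left(-122\right)\right)\right) + 283741} = \frac{1}{\left(213505 + \left(-212 + 18 \cdot 19 \left(-122\right)\right)\right) + 283741} = \frac{1}{\left(213505 + \left(-212 + 342 \left(-122\right)\right)\right) + 283741} = \frac{1}{\left(213505 - 41936\right) + 283741} = \frac{1}{171569 + 283741} = \frac{1}{455310}$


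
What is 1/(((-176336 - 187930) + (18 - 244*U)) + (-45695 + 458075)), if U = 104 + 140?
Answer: -1/11404 ≈ -8.7689e-5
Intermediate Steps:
U = 244
1/(((-176336 - 187930) + (18 - 244*U)) + (-45695 + 458075)) = 1/(((-176336 - 187930) + (18 - 244*244)) + (-45695 + 458075)) = 1/((-364266 + (18 - 59536)) + 412380) = 1/((-364266 - 59518) + 412380) = 1/(-423784 + 412380) = 1/(-11404) = -1/11404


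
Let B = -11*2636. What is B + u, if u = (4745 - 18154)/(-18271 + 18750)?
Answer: -13902493/479 ≈ -29024.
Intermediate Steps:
u = -13409/479 ≈ -27.994
B = -28996
B + u = -28996 - 13409/479 = -13902493/479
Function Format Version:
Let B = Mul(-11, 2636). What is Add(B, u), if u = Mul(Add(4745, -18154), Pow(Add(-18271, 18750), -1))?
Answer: Rational(-13902493, 479) ≈ -29024.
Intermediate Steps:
u = Rational(-13409, 479) (u = Mul(-13409, Pow(479, -1)) = Mul(-13409, Rational(1, 479)) = Rational(-13409, 479) ≈ -27.994)
B = -28996
Add(B, u) = Add(-28996, Rational(-13409, 479)) = Rational(-13902493, 479)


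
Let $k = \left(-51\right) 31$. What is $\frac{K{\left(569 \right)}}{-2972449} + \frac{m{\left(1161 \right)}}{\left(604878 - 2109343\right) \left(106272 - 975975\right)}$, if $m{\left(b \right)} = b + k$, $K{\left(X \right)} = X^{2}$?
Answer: $- \frac{28241407144959845}{259284293596931257} \approx -0.10892$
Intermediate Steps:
$k = -1581$
$m{\left(b \right)} = -1581 + b$ ($m{\left(b \right)} = b - 1581 = -1581 + b$)
$\frac{K{\left(569 \right)}}{-2972449} + \frac{m{\left(1161 \right)}}{\left(604878 - 2109343\right) \left(106272 - 975975\right)} = \frac{569^{2}}{-2972449} + \frac{-1581 + 1161}{\left(604878 - 2109343\right) \left(106272 - 975975\right)} = 323761 \left(- \frac{1}{2972449}\right) - \frac{420}{\left(-1504465\right) \left(-869703\right)} = - \frac{323761}{2972449} - \frac{420}{1308437723895} = - \frac{323761}{2972449} - \frac{28}{87229181593} = - \frac{28241407144959845}{259284293596931257}$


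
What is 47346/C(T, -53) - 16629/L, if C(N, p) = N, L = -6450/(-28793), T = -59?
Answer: -9518170241/126850 ≈ -75035.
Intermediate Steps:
L = 6450/28793 (L = -6450*(-1/28793) = 6450/28793 ≈ 0.22401)
47346/C(T, -53) - 16629/L = 47346/(-59) - 16629/6450/28793 = 47346*(-1/59) - 16629*28793/6450 = -47346/59 - 159599599/2150 = -9518170241/126850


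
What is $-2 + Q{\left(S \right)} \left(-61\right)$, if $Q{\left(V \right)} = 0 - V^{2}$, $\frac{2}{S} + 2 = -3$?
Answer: $\frac{194}{25} \approx 7.76$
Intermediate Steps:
$S = - \frac{2}{5}$ ($S = \frac{2}{-2 - 3} = \frac{2}{-5} = 2 \left(- \frac{1}{5}\right) = - \frac{2}{5} \approx -0.4$)
$Q{\left(V \right)} = - V^{2}$
$-2 + Q{\left(S \right)} \left(-61\right) = -2 + - \left(- \frac{2}{5}\right)^{2} \left(-61\right) = -2 + \left(-1\right) \frac{4}{25} \left(-61\right) = -2 - - \frac{244}{25} = -2 + \frac{244}{25} = \frac{194}{25}$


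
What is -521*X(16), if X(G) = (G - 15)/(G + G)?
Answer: -521/32 ≈ -16.281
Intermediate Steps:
X(G) = (-15 + G)/(2*G) (X(G) = (-15 + G)/((2*G)) = (-15 + G)*(1/(2*G)) = (-15 + G)/(2*G))
-521*X(16) = -521*(-15 + 16)/(2*16) = -521/(2*16) = -521*1/32 = -521/32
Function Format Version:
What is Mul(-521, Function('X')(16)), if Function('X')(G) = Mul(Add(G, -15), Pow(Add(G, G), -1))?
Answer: Rational(-521, 32) ≈ -16.281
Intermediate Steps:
Function('X')(G) = Mul(Rational(1, 2), Pow(G, -1), Add(-15, G)) (Function('X')(G) = Mul(Add(-15, G), Pow(Mul(2, G), -1)) = Mul(Add(-15, G), Mul(Rational(1, 2), Pow(G, -1))) = Mul(Rational(1, 2), Pow(G, -1), Add(-15, G)))
Mul(-521, Function('X')(16)) = Mul(-521, Mul(Rational(1, 2), Pow(16, -1), Add(-15, 16))) = Mul(-521, Mul(Rational(1, 2), Rational(1, 16), 1)) = Mul(-521, Rational(1, 32)) = Rational(-521, 32)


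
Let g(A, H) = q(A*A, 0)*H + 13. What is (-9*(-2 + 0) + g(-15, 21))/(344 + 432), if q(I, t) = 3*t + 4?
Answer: 115/776 ≈ 0.14820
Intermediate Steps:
q(I, t) = 4 + 3*t
g(A, H) = 13 + 4*H (g(A, H) = (4 + 3*0)*H + 13 = (4 + 0)*H + 13 = 4*H + 13 = 13 + 4*H)
(-9*(-2 + 0) + g(-15, 21))/(344 + 432) = (-9*(-2 + 0) + (13 + 4*21))/(344 + 432) = (-9*(-2) + (13 + 84))/776 = (18 + 97)*(1/776) = 115*(1/776) = 115/776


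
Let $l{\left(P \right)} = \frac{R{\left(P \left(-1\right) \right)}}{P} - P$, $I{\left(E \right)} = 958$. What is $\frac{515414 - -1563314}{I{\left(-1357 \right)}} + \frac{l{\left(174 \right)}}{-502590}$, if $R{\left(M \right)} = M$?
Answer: $\frac{104474807317}{48148122} \approx 2169.9$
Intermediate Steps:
$l{\left(P \right)} = -1 - P$ ($l{\left(P \right)} = \frac{P \left(-1\right)}{P} - P = \frac{\left(-1\right) P}{P} - P = -1 - P$)
$\frac{515414 - -1563314}{I{\left(-1357 \right)}} + \frac{l{\left(174 \right)}}{-502590} = \frac{515414 - -1563314}{958} + \frac{-1 - 174}{-502590} = \left(515414 + 1563314\right) \frac{1}{958} + \left(-1 - 174\right) \left(- \frac{1}{502590}\right) = 2078728 \cdot \frac{1}{958} - - \frac{35}{100518} = \frac{1039364}{479} + \frac{35}{100518} = \frac{104474807317}{48148122}$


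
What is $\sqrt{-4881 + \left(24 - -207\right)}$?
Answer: $5 i \sqrt{186} \approx 68.191 i$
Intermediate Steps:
$\sqrt{-4881 + \left(24 - -207\right)} = \sqrt{-4881 + \left(24 + 207\right)} = \sqrt{-4881 + 231} = \sqrt{-4650} = 5 i \sqrt{186}$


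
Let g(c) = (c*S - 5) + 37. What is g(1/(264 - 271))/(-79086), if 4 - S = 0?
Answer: -110/276801 ≈ -0.00039740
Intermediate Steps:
S = 4 (S = 4 - 1*0 = 4 + 0 = 4)
g(c) = 32 + 4*c (g(c) = (c*4 - 5) + 37 = (4*c - 5) + 37 = (-5 + 4*c) + 37 = 32 + 4*c)
g(1/(264 - 271))/(-79086) = (32 + 4/(264 - 271))/(-79086) = (32 + 4/(-7))*(-1/79086) = (32 + 4*(-⅐))*(-1/79086) = (32 - 4/7)*(-1/79086) = (220/7)*(-1/79086) = -110/276801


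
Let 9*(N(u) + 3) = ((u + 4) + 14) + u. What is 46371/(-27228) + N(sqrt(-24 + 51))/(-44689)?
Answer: -690748797/405597364 - 2*sqrt(3)/134067 ≈ -1.7031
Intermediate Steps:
N(u) = -1 + 2*u/9 (N(u) = -3 + (((u + 4) + 14) + u)/9 = -3 + (((4 + u) + 14) + u)/9 = -3 + ((18 + u) + u)/9 = -3 + (18 + 2*u)/9 = -3 + (2 + 2*u/9) = -1 + 2*u/9)
46371/(-27228) + N(sqrt(-24 + 51))/(-44689) = 46371/(-27228) + (-1 + 2*sqrt(-24 + 51)/9)/(-44689) = 46371*(-1/27228) + (-1 + 2*sqrt(27)/9)*(-1/44689) = -15457/9076 + (-1 + 2*(3*sqrt(3))/9)*(-1/44689) = -15457/9076 + (-1 + 2*sqrt(3)/3)*(-1/44689) = -15457/9076 + (1/44689 - 2*sqrt(3)/134067) = -690748797/405597364 - 2*sqrt(3)/134067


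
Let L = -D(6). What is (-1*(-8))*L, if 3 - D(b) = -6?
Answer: -72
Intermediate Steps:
D(b) = 9 (D(b) = 3 - 1*(-6) = 3 + 6 = 9)
L = -9 (L = -1*9 = -9)
(-1*(-8))*L = -1*(-8)*(-9) = 8*(-9) = -72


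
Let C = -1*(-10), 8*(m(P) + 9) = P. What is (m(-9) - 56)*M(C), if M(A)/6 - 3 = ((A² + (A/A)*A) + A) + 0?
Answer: -195201/4 ≈ -48800.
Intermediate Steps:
m(P) = -9 + P/8
C = 10
M(A) = 18 + 6*A² + 12*A (M(A) = 18 + 6*(((A² + (A/A)*A) + A) + 0) = 18 + 6*(((A² + 1*A) + A) + 0) = 18 + 6*(((A² + A) + A) + 0) = 18 + 6*(((A + A²) + A) + 0) = 18 + 6*((A² + 2*A) + 0) = 18 + 6*(A² + 2*A) = 18 + (6*A² + 12*A) = 18 + 6*A² + 12*A)
(m(-9) - 56)*M(C) = ((-9 + (⅛)*(-9)) - 56)*(18 + 6*10² + 12*10) = ((-9 - 9/8) - 56)*(18 + 6*100 + 120) = (-81/8 - 56)*(18 + 600 + 120) = -529/8*738 = -195201/4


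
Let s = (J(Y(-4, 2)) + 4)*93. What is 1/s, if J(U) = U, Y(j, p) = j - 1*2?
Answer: -1/186 ≈ -0.0053763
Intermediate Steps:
Y(j, p) = -2 + j (Y(j, p) = j - 2 = -2 + j)
s = -186 (s = ((-2 - 4) + 4)*93 = (-6 + 4)*93 = -2*93 = -186)
1/s = 1/(-186) = -1/186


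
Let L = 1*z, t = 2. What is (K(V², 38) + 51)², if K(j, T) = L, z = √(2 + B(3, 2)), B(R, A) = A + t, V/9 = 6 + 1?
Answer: (51 + √6)² ≈ 2856.8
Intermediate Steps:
V = 63 (V = 9*(6 + 1) = 9*7 = 63)
B(R, A) = 2 + A (B(R, A) = A + 2 = 2 + A)
z = √6 (z = √(2 + (2 + 2)) = √(2 + 4) = √6 ≈ 2.4495)
L = √6 (L = 1*√6 = √6 ≈ 2.4495)
K(j, T) = √6
(K(V², 38) + 51)² = (√6 + 51)² = (51 + √6)²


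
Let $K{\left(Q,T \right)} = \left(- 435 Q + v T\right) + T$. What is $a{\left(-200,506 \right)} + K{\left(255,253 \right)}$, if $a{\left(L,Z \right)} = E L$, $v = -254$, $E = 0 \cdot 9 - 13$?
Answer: $-172334$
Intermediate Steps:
$E = -13$ ($E = 0 - 13 = -13$)
$K{\left(Q,T \right)} = - 435 Q - 253 T$ ($K{\left(Q,T \right)} = \left(- 435 Q - 254 T\right) + T = - 435 Q - 253 T$)
$a{\left(L,Z \right)} = - 13 L$
$a{\left(-200,506 \right)} + K{\left(255,253 \right)} = \left(-13\right) \left(-200\right) - 174934 = 2600 - 174934 = -172334$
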